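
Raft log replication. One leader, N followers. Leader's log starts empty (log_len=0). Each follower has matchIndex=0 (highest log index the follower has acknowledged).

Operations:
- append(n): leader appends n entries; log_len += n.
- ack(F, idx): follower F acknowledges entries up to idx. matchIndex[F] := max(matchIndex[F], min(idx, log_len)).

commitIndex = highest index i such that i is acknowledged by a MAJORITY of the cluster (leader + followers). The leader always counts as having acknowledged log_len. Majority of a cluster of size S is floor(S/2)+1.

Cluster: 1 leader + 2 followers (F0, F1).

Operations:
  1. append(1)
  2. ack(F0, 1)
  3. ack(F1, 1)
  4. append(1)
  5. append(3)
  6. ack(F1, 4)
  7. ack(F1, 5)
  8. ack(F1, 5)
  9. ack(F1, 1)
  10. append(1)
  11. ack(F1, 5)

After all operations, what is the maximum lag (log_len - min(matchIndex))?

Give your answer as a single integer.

Op 1: append 1 -> log_len=1
Op 2: F0 acks idx 1 -> match: F0=1 F1=0; commitIndex=1
Op 3: F1 acks idx 1 -> match: F0=1 F1=1; commitIndex=1
Op 4: append 1 -> log_len=2
Op 5: append 3 -> log_len=5
Op 6: F1 acks idx 4 -> match: F0=1 F1=4; commitIndex=4
Op 7: F1 acks idx 5 -> match: F0=1 F1=5; commitIndex=5
Op 8: F1 acks idx 5 -> match: F0=1 F1=5; commitIndex=5
Op 9: F1 acks idx 1 -> match: F0=1 F1=5; commitIndex=5
Op 10: append 1 -> log_len=6
Op 11: F1 acks idx 5 -> match: F0=1 F1=5; commitIndex=5

Answer: 5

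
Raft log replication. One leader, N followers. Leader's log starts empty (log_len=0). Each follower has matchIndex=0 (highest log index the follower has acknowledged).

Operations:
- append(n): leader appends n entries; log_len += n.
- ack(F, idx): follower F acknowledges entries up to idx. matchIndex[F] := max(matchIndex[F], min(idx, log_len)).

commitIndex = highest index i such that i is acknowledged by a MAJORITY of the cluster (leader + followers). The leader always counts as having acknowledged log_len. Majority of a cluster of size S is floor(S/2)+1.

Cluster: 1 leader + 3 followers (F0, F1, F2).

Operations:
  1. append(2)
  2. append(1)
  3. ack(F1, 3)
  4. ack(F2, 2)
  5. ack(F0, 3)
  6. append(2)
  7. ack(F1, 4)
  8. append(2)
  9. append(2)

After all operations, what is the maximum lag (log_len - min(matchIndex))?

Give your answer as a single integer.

Answer: 7

Derivation:
Op 1: append 2 -> log_len=2
Op 2: append 1 -> log_len=3
Op 3: F1 acks idx 3 -> match: F0=0 F1=3 F2=0; commitIndex=0
Op 4: F2 acks idx 2 -> match: F0=0 F1=3 F2=2; commitIndex=2
Op 5: F0 acks idx 3 -> match: F0=3 F1=3 F2=2; commitIndex=3
Op 6: append 2 -> log_len=5
Op 7: F1 acks idx 4 -> match: F0=3 F1=4 F2=2; commitIndex=3
Op 8: append 2 -> log_len=7
Op 9: append 2 -> log_len=9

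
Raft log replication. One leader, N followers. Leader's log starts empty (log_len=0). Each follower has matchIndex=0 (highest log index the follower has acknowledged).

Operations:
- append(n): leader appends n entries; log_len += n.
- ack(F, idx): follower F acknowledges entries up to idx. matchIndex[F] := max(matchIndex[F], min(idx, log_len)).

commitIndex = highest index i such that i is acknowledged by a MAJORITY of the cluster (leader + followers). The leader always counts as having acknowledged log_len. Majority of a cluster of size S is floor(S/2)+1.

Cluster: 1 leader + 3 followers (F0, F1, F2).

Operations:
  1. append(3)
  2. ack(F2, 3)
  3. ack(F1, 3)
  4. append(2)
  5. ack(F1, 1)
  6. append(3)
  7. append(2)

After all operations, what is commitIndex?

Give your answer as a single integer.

Op 1: append 3 -> log_len=3
Op 2: F2 acks idx 3 -> match: F0=0 F1=0 F2=3; commitIndex=0
Op 3: F1 acks idx 3 -> match: F0=0 F1=3 F2=3; commitIndex=3
Op 4: append 2 -> log_len=5
Op 5: F1 acks idx 1 -> match: F0=0 F1=3 F2=3; commitIndex=3
Op 6: append 3 -> log_len=8
Op 7: append 2 -> log_len=10

Answer: 3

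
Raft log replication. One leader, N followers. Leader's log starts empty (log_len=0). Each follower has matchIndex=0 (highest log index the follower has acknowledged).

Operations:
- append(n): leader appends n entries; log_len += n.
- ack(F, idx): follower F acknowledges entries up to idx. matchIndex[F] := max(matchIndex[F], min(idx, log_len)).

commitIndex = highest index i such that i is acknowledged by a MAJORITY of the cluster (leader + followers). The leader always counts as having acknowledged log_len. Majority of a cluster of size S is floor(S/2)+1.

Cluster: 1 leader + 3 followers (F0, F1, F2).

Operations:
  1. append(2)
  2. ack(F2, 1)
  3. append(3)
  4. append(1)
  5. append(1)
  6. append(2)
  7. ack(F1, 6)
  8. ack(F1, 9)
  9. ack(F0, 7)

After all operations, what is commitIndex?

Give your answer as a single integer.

Op 1: append 2 -> log_len=2
Op 2: F2 acks idx 1 -> match: F0=0 F1=0 F2=1; commitIndex=0
Op 3: append 3 -> log_len=5
Op 4: append 1 -> log_len=6
Op 5: append 1 -> log_len=7
Op 6: append 2 -> log_len=9
Op 7: F1 acks idx 6 -> match: F0=0 F1=6 F2=1; commitIndex=1
Op 8: F1 acks idx 9 -> match: F0=0 F1=9 F2=1; commitIndex=1
Op 9: F0 acks idx 7 -> match: F0=7 F1=9 F2=1; commitIndex=7

Answer: 7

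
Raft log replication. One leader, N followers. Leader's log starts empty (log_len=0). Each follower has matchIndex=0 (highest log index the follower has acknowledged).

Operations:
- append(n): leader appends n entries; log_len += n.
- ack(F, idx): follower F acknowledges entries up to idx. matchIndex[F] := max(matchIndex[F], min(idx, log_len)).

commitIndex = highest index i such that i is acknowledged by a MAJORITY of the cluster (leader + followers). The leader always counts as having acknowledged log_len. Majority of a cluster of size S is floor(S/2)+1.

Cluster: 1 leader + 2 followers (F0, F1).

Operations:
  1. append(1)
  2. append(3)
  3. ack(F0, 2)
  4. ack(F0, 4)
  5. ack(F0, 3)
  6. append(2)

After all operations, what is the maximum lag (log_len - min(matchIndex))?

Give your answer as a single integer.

Op 1: append 1 -> log_len=1
Op 2: append 3 -> log_len=4
Op 3: F0 acks idx 2 -> match: F0=2 F1=0; commitIndex=2
Op 4: F0 acks idx 4 -> match: F0=4 F1=0; commitIndex=4
Op 5: F0 acks idx 3 -> match: F0=4 F1=0; commitIndex=4
Op 6: append 2 -> log_len=6

Answer: 6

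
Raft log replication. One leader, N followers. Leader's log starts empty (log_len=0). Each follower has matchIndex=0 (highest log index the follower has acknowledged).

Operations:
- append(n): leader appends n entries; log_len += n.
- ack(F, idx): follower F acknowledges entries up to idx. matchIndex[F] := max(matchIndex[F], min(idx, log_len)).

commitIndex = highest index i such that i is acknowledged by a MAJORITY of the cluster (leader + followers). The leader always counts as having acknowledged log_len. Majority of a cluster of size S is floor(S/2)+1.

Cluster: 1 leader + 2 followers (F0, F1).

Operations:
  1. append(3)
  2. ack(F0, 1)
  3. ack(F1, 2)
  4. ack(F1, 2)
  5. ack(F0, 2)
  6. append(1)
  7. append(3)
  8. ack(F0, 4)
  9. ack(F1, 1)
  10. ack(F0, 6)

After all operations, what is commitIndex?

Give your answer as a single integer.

Answer: 6

Derivation:
Op 1: append 3 -> log_len=3
Op 2: F0 acks idx 1 -> match: F0=1 F1=0; commitIndex=1
Op 3: F1 acks idx 2 -> match: F0=1 F1=2; commitIndex=2
Op 4: F1 acks idx 2 -> match: F0=1 F1=2; commitIndex=2
Op 5: F0 acks idx 2 -> match: F0=2 F1=2; commitIndex=2
Op 6: append 1 -> log_len=4
Op 7: append 3 -> log_len=7
Op 8: F0 acks idx 4 -> match: F0=4 F1=2; commitIndex=4
Op 9: F1 acks idx 1 -> match: F0=4 F1=2; commitIndex=4
Op 10: F0 acks idx 6 -> match: F0=6 F1=2; commitIndex=6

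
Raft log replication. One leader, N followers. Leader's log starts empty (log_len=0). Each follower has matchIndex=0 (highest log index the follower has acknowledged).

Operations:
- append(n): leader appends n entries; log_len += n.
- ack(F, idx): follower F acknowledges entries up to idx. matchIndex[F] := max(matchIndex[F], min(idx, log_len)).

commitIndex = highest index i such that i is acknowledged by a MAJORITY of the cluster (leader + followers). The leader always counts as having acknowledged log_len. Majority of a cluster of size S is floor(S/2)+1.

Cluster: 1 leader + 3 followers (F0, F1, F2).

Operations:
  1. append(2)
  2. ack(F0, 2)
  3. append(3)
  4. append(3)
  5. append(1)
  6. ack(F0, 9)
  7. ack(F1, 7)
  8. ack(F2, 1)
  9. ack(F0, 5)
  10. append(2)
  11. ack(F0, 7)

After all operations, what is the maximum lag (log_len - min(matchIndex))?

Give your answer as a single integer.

Answer: 10

Derivation:
Op 1: append 2 -> log_len=2
Op 2: F0 acks idx 2 -> match: F0=2 F1=0 F2=0; commitIndex=0
Op 3: append 3 -> log_len=5
Op 4: append 3 -> log_len=8
Op 5: append 1 -> log_len=9
Op 6: F0 acks idx 9 -> match: F0=9 F1=0 F2=0; commitIndex=0
Op 7: F1 acks idx 7 -> match: F0=9 F1=7 F2=0; commitIndex=7
Op 8: F2 acks idx 1 -> match: F0=9 F1=7 F2=1; commitIndex=7
Op 9: F0 acks idx 5 -> match: F0=9 F1=7 F2=1; commitIndex=7
Op 10: append 2 -> log_len=11
Op 11: F0 acks idx 7 -> match: F0=9 F1=7 F2=1; commitIndex=7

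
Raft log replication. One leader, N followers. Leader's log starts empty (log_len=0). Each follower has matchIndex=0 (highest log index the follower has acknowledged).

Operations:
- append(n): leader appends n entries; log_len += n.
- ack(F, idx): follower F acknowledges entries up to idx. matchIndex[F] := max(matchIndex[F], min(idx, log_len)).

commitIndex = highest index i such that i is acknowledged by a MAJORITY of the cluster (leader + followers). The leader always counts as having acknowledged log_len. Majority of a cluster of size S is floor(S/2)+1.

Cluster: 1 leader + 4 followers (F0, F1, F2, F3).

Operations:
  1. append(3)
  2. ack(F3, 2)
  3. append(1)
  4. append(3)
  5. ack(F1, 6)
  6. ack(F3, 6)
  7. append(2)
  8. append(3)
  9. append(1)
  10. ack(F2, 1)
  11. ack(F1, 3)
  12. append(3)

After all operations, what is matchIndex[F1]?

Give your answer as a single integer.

Answer: 6

Derivation:
Op 1: append 3 -> log_len=3
Op 2: F3 acks idx 2 -> match: F0=0 F1=0 F2=0 F3=2; commitIndex=0
Op 3: append 1 -> log_len=4
Op 4: append 3 -> log_len=7
Op 5: F1 acks idx 6 -> match: F0=0 F1=6 F2=0 F3=2; commitIndex=2
Op 6: F3 acks idx 6 -> match: F0=0 F1=6 F2=0 F3=6; commitIndex=6
Op 7: append 2 -> log_len=9
Op 8: append 3 -> log_len=12
Op 9: append 1 -> log_len=13
Op 10: F2 acks idx 1 -> match: F0=0 F1=6 F2=1 F3=6; commitIndex=6
Op 11: F1 acks idx 3 -> match: F0=0 F1=6 F2=1 F3=6; commitIndex=6
Op 12: append 3 -> log_len=16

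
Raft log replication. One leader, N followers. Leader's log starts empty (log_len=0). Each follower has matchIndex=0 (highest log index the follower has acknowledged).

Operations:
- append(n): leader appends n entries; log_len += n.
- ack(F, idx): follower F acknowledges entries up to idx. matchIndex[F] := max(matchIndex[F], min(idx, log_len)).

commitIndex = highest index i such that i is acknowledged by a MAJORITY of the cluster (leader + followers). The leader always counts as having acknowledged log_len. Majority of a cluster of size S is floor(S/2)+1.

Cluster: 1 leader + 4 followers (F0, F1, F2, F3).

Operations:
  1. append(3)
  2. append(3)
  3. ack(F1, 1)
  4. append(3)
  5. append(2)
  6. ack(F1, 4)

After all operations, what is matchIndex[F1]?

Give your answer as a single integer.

Answer: 4

Derivation:
Op 1: append 3 -> log_len=3
Op 2: append 3 -> log_len=6
Op 3: F1 acks idx 1 -> match: F0=0 F1=1 F2=0 F3=0; commitIndex=0
Op 4: append 3 -> log_len=9
Op 5: append 2 -> log_len=11
Op 6: F1 acks idx 4 -> match: F0=0 F1=4 F2=0 F3=0; commitIndex=0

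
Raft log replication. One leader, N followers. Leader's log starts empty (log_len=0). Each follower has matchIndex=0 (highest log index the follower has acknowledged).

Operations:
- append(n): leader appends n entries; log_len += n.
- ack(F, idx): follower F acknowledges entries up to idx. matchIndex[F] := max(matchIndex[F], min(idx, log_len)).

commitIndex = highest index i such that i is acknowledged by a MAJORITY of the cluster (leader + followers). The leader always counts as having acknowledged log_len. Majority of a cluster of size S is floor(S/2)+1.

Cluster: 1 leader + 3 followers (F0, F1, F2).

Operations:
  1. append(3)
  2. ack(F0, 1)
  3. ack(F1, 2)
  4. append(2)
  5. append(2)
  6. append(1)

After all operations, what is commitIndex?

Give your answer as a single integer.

Op 1: append 3 -> log_len=3
Op 2: F0 acks idx 1 -> match: F0=1 F1=0 F2=0; commitIndex=0
Op 3: F1 acks idx 2 -> match: F0=1 F1=2 F2=0; commitIndex=1
Op 4: append 2 -> log_len=5
Op 5: append 2 -> log_len=7
Op 6: append 1 -> log_len=8

Answer: 1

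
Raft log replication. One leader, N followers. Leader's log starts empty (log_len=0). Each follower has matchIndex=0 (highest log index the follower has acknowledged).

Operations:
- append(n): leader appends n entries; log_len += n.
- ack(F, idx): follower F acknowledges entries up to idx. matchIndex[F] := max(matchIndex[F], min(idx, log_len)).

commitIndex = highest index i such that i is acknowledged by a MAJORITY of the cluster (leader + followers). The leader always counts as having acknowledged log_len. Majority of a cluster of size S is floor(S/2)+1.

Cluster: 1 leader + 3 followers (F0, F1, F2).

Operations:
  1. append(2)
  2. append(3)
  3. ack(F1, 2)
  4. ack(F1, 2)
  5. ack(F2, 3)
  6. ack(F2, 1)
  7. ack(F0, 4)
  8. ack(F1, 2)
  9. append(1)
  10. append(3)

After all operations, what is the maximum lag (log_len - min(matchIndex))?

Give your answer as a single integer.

Answer: 7

Derivation:
Op 1: append 2 -> log_len=2
Op 2: append 3 -> log_len=5
Op 3: F1 acks idx 2 -> match: F0=0 F1=2 F2=0; commitIndex=0
Op 4: F1 acks idx 2 -> match: F0=0 F1=2 F2=0; commitIndex=0
Op 5: F2 acks idx 3 -> match: F0=0 F1=2 F2=3; commitIndex=2
Op 6: F2 acks idx 1 -> match: F0=0 F1=2 F2=3; commitIndex=2
Op 7: F0 acks idx 4 -> match: F0=4 F1=2 F2=3; commitIndex=3
Op 8: F1 acks idx 2 -> match: F0=4 F1=2 F2=3; commitIndex=3
Op 9: append 1 -> log_len=6
Op 10: append 3 -> log_len=9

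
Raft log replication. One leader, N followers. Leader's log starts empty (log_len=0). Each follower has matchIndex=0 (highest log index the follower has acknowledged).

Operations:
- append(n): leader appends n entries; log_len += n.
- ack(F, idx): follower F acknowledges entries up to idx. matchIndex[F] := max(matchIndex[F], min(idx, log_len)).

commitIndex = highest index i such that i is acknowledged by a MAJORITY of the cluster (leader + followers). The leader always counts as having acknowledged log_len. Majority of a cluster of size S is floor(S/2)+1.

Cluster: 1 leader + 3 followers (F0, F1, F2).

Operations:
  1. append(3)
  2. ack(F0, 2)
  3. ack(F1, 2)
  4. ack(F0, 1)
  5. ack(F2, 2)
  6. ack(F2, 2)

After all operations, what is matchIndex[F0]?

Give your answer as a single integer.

Answer: 2

Derivation:
Op 1: append 3 -> log_len=3
Op 2: F0 acks idx 2 -> match: F0=2 F1=0 F2=0; commitIndex=0
Op 3: F1 acks idx 2 -> match: F0=2 F1=2 F2=0; commitIndex=2
Op 4: F0 acks idx 1 -> match: F0=2 F1=2 F2=0; commitIndex=2
Op 5: F2 acks idx 2 -> match: F0=2 F1=2 F2=2; commitIndex=2
Op 6: F2 acks idx 2 -> match: F0=2 F1=2 F2=2; commitIndex=2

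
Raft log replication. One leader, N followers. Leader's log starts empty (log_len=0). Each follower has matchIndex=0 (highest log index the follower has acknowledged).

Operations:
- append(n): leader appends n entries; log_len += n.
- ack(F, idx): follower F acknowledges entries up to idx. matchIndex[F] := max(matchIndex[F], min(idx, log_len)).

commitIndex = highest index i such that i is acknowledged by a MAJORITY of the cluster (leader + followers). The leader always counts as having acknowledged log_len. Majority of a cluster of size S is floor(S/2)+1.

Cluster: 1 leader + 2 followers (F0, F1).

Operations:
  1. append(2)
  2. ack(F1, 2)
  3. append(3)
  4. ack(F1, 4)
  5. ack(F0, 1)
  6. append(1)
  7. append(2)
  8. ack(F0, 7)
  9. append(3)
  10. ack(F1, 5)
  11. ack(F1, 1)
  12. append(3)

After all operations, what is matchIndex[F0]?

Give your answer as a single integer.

Op 1: append 2 -> log_len=2
Op 2: F1 acks idx 2 -> match: F0=0 F1=2; commitIndex=2
Op 3: append 3 -> log_len=5
Op 4: F1 acks idx 4 -> match: F0=0 F1=4; commitIndex=4
Op 5: F0 acks idx 1 -> match: F0=1 F1=4; commitIndex=4
Op 6: append 1 -> log_len=6
Op 7: append 2 -> log_len=8
Op 8: F0 acks idx 7 -> match: F0=7 F1=4; commitIndex=7
Op 9: append 3 -> log_len=11
Op 10: F1 acks idx 5 -> match: F0=7 F1=5; commitIndex=7
Op 11: F1 acks idx 1 -> match: F0=7 F1=5; commitIndex=7
Op 12: append 3 -> log_len=14

Answer: 7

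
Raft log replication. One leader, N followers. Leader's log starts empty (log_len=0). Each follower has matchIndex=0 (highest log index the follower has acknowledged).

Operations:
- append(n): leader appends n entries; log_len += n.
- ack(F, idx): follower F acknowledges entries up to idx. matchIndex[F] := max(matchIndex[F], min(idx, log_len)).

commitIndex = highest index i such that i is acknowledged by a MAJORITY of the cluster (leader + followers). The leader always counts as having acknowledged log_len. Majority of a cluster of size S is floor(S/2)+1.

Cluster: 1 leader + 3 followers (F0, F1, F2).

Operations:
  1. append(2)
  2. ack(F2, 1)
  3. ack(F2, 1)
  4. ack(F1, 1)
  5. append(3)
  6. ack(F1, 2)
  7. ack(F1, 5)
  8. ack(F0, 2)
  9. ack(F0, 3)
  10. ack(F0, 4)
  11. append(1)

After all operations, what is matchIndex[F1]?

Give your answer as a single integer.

Answer: 5

Derivation:
Op 1: append 2 -> log_len=2
Op 2: F2 acks idx 1 -> match: F0=0 F1=0 F2=1; commitIndex=0
Op 3: F2 acks idx 1 -> match: F0=0 F1=0 F2=1; commitIndex=0
Op 4: F1 acks idx 1 -> match: F0=0 F1=1 F2=1; commitIndex=1
Op 5: append 3 -> log_len=5
Op 6: F1 acks idx 2 -> match: F0=0 F1=2 F2=1; commitIndex=1
Op 7: F1 acks idx 5 -> match: F0=0 F1=5 F2=1; commitIndex=1
Op 8: F0 acks idx 2 -> match: F0=2 F1=5 F2=1; commitIndex=2
Op 9: F0 acks idx 3 -> match: F0=3 F1=5 F2=1; commitIndex=3
Op 10: F0 acks idx 4 -> match: F0=4 F1=5 F2=1; commitIndex=4
Op 11: append 1 -> log_len=6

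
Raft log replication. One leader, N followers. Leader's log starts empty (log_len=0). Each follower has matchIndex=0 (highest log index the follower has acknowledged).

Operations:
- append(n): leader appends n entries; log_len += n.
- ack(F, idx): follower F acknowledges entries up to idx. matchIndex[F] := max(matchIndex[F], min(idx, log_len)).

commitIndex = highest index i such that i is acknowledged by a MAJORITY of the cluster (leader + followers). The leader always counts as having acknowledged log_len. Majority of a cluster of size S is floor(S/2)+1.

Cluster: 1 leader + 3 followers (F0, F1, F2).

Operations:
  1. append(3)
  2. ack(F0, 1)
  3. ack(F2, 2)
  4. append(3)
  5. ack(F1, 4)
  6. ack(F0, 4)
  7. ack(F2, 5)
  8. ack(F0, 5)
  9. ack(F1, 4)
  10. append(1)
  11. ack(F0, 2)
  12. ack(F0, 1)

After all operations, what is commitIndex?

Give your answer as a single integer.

Answer: 5

Derivation:
Op 1: append 3 -> log_len=3
Op 2: F0 acks idx 1 -> match: F0=1 F1=0 F2=0; commitIndex=0
Op 3: F2 acks idx 2 -> match: F0=1 F1=0 F2=2; commitIndex=1
Op 4: append 3 -> log_len=6
Op 5: F1 acks idx 4 -> match: F0=1 F1=4 F2=2; commitIndex=2
Op 6: F0 acks idx 4 -> match: F0=4 F1=4 F2=2; commitIndex=4
Op 7: F2 acks idx 5 -> match: F0=4 F1=4 F2=5; commitIndex=4
Op 8: F0 acks idx 5 -> match: F0=5 F1=4 F2=5; commitIndex=5
Op 9: F1 acks idx 4 -> match: F0=5 F1=4 F2=5; commitIndex=5
Op 10: append 1 -> log_len=7
Op 11: F0 acks idx 2 -> match: F0=5 F1=4 F2=5; commitIndex=5
Op 12: F0 acks idx 1 -> match: F0=5 F1=4 F2=5; commitIndex=5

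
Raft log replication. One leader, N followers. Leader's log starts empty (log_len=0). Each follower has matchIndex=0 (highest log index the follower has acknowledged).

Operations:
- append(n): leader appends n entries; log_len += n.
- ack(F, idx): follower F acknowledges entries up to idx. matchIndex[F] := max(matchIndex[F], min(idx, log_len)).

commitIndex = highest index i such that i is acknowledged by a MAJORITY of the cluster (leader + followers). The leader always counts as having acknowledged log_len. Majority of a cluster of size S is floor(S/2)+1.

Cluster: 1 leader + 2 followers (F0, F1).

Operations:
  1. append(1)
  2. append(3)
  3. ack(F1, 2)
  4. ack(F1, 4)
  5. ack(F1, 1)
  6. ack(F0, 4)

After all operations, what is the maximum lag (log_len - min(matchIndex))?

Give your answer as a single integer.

Op 1: append 1 -> log_len=1
Op 2: append 3 -> log_len=4
Op 3: F1 acks idx 2 -> match: F0=0 F1=2; commitIndex=2
Op 4: F1 acks idx 4 -> match: F0=0 F1=4; commitIndex=4
Op 5: F1 acks idx 1 -> match: F0=0 F1=4; commitIndex=4
Op 6: F0 acks idx 4 -> match: F0=4 F1=4; commitIndex=4

Answer: 0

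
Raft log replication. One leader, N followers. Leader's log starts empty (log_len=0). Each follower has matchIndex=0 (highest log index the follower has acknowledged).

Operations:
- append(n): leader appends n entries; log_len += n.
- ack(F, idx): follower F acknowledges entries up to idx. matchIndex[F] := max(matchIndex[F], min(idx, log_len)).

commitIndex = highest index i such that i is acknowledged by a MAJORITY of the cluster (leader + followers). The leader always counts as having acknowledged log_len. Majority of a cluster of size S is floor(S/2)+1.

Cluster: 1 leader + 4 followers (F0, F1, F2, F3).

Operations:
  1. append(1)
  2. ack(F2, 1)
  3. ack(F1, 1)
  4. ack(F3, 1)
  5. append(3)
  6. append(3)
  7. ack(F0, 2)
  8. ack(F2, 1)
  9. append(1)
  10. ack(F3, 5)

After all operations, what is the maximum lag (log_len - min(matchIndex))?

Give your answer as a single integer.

Answer: 7

Derivation:
Op 1: append 1 -> log_len=1
Op 2: F2 acks idx 1 -> match: F0=0 F1=0 F2=1 F3=0; commitIndex=0
Op 3: F1 acks idx 1 -> match: F0=0 F1=1 F2=1 F3=0; commitIndex=1
Op 4: F3 acks idx 1 -> match: F0=0 F1=1 F2=1 F3=1; commitIndex=1
Op 5: append 3 -> log_len=4
Op 6: append 3 -> log_len=7
Op 7: F0 acks idx 2 -> match: F0=2 F1=1 F2=1 F3=1; commitIndex=1
Op 8: F2 acks idx 1 -> match: F0=2 F1=1 F2=1 F3=1; commitIndex=1
Op 9: append 1 -> log_len=8
Op 10: F3 acks idx 5 -> match: F0=2 F1=1 F2=1 F3=5; commitIndex=2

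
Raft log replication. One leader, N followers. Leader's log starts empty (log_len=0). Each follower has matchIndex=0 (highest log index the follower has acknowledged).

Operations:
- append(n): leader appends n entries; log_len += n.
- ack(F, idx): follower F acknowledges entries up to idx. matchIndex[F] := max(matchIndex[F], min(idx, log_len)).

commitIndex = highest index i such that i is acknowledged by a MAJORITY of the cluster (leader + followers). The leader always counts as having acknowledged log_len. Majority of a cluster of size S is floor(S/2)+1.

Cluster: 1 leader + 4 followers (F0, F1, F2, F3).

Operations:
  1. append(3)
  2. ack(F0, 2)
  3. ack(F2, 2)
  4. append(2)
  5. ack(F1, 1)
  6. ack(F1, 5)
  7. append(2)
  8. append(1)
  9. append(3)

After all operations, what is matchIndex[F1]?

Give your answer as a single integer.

Op 1: append 3 -> log_len=3
Op 2: F0 acks idx 2 -> match: F0=2 F1=0 F2=0 F3=0; commitIndex=0
Op 3: F2 acks idx 2 -> match: F0=2 F1=0 F2=2 F3=0; commitIndex=2
Op 4: append 2 -> log_len=5
Op 5: F1 acks idx 1 -> match: F0=2 F1=1 F2=2 F3=0; commitIndex=2
Op 6: F1 acks idx 5 -> match: F0=2 F1=5 F2=2 F3=0; commitIndex=2
Op 7: append 2 -> log_len=7
Op 8: append 1 -> log_len=8
Op 9: append 3 -> log_len=11

Answer: 5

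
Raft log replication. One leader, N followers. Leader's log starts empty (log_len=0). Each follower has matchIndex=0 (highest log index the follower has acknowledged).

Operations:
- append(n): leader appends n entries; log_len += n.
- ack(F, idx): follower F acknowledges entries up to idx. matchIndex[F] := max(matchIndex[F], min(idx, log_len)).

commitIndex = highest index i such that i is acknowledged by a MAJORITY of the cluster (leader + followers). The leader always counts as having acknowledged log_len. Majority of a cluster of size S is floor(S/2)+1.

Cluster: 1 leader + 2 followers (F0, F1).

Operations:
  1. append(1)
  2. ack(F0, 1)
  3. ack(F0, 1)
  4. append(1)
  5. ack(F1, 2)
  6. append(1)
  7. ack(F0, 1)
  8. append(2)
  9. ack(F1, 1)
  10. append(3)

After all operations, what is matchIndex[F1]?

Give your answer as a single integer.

Answer: 2

Derivation:
Op 1: append 1 -> log_len=1
Op 2: F0 acks idx 1 -> match: F0=1 F1=0; commitIndex=1
Op 3: F0 acks idx 1 -> match: F0=1 F1=0; commitIndex=1
Op 4: append 1 -> log_len=2
Op 5: F1 acks idx 2 -> match: F0=1 F1=2; commitIndex=2
Op 6: append 1 -> log_len=3
Op 7: F0 acks idx 1 -> match: F0=1 F1=2; commitIndex=2
Op 8: append 2 -> log_len=5
Op 9: F1 acks idx 1 -> match: F0=1 F1=2; commitIndex=2
Op 10: append 3 -> log_len=8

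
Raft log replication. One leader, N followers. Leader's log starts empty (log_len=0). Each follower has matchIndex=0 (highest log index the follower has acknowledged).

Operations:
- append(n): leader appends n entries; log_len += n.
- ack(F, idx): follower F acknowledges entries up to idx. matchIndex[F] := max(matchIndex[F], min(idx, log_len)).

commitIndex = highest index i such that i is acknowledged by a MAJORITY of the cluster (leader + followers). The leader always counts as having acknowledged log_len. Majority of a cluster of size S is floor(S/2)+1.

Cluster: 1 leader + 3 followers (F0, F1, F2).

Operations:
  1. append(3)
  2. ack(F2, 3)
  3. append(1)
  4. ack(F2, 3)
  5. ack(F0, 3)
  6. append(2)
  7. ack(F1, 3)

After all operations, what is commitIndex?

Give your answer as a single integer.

Op 1: append 3 -> log_len=3
Op 2: F2 acks idx 3 -> match: F0=0 F1=0 F2=3; commitIndex=0
Op 3: append 1 -> log_len=4
Op 4: F2 acks idx 3 -> match: F0=0 F1=0 F2=3; commitIndex=0
Op 5: F0 acks idx 3 -> match: F0=3 F1=0 F2=3; commitIndex=3
Op 6: append 2 -> log_len=6
Op 7: F1 acks idx 3 -> match: F0=3 F1=3 F2=3; commitIndex=3

Answer: 3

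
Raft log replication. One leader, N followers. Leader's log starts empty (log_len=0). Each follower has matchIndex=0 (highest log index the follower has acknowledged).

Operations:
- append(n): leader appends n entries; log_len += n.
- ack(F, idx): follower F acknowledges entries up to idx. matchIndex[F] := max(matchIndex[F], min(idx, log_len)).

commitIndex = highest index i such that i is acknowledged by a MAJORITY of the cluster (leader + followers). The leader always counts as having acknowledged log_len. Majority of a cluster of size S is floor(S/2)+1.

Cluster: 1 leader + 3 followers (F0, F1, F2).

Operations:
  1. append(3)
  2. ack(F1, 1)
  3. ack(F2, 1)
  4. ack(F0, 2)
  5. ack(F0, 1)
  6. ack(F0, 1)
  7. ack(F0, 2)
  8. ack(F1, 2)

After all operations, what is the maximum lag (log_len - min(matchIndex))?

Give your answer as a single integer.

Answer: 2

Derivation:
Op 1: append 3 -> log_len=3
Op 2: F1 acks idx 1 -> match: F0=0 F1=1 F2=0; commitIndex=0
Op 3: F2 acks idx 1 -> match: F0=0 F1=1 F2=1; commitIndex=1
Op 4: F0 acks idx 2 -> match: F0=2 F1=1 F2=1; commitIndex=1
Op 5: F0 acks idx 1 -> match: F0=2 F1=1 F2=1; commitIndex=1
Op 6: F0 acks idx 1 -> match: F0=2 F1=1 F2=1; commitIndex=1
Op 7: F0 acks idx 2 -> match: F0=2 F1=1 F2=1; commitIndex=1
Op 8: F1 acks idx 2 -> match: F0=2 F1=2 F2=1; commitIndex=2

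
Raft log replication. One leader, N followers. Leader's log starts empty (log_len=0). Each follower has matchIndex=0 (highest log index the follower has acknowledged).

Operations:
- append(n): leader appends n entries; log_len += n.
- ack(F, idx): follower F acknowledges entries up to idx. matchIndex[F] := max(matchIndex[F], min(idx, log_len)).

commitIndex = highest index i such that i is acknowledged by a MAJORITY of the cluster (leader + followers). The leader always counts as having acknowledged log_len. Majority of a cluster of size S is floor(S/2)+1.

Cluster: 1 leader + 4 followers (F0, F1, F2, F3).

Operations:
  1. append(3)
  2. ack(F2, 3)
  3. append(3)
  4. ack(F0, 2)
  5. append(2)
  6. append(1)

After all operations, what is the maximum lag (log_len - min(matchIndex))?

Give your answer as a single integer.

Answer: 9

Derivation:
Op 1: append 3 -> log_len=3
Op 2: F2 acks idx 3 -> match: F0=0 F1=0 F2=3 F3=0; commitIndex=0
Op 3: append 3 -> log_len=6
Op 4: F0 acks idx 2 -> match: F0=2 F1=0 F2=3 F3=0; commitIndex=2
Op 5: append 2 -> log_len=8
Op 6: append 1 -> log_len=9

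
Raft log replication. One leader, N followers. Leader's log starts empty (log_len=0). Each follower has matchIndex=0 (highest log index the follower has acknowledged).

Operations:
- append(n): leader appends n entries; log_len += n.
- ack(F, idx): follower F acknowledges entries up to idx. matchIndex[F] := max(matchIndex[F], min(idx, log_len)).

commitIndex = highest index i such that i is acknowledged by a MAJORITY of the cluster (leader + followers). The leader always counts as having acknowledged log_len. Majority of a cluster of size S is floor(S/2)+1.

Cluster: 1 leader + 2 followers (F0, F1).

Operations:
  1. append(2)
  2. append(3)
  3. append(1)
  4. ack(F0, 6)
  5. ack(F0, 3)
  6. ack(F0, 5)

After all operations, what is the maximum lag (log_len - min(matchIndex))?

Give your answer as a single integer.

Answer: 6

Derivation:
Op 1: append 2 -> log_len=2
Op 2: append 3 -> log_len=5
Op 3: append 1 -> log_len=6
Op 4: F0 acks idx 6 -> match: F0=6 F1=0; commitIndex=6
Op 5: F0 acks idx 3 -> match: F0=6 F1=0; commitIndex=6
Op 6: F0 acks idx 5 -> match: F0=6 F1=0; commitIndex=6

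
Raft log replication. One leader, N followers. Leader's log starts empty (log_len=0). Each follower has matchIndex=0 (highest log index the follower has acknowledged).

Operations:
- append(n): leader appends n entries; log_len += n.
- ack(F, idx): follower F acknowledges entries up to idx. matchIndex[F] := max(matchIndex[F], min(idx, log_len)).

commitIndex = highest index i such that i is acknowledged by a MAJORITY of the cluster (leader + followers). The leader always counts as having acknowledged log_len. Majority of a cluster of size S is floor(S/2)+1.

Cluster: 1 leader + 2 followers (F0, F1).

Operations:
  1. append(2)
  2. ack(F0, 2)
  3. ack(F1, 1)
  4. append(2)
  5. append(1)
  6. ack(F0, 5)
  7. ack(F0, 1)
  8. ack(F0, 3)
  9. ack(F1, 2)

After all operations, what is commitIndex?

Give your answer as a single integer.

Answer: 5

Derivation:
Op 1: append 2 -> log_len=2
Op 2: F0 acks idx 2 -> match: F0=2 F1=0; commitIndex=2
Op 3: F1 acks idx 1 -> match: F0=2 F1=1; commitIndex=2
Op 4: append 2 -> log_len=4
Op 5: append 1 -> log_len=5
Op 6: F0 acks idx 5 -> match: F0=5 F1=1; commitIndex=5
Op 7: F0 acks idx 1 -> match: F0=5 F1=1; commitIndex=5
Op 8: F0 acks idx 3 -> match: F0=5 F1=1; commitIndex=5
Op 9: F1 acks idx 2 -> match: F0=5 F1=2; commitIndex=5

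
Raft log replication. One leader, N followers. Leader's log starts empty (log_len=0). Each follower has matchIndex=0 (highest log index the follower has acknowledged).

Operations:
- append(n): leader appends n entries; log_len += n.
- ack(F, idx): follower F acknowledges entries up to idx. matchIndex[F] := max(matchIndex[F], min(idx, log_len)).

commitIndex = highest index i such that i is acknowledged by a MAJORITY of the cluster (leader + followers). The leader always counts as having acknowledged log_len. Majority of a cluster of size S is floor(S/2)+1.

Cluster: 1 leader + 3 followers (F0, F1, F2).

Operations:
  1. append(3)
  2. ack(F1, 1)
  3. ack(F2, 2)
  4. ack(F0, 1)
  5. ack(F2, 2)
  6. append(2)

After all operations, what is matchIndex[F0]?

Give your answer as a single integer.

Op 1: append 3 -> log_len=3
Op 2: F1 acks idx 1 -> match: F0=0 F1=1 F2=0; commitIndex=0
Op 3: F2 acks idx 2 -> match: F0=0 F1=1 F2=2; commitIndex=1
Op 4: F0 acks idx 1 -> match: F0=1 F1=1 F2=2; commitIndex=1
Op 5: F2 acks idx 2 -> match: F0=1 F1=1 F2=2; commitIndex=1
Op 6: append 2 -> log_len=5

Answer: 1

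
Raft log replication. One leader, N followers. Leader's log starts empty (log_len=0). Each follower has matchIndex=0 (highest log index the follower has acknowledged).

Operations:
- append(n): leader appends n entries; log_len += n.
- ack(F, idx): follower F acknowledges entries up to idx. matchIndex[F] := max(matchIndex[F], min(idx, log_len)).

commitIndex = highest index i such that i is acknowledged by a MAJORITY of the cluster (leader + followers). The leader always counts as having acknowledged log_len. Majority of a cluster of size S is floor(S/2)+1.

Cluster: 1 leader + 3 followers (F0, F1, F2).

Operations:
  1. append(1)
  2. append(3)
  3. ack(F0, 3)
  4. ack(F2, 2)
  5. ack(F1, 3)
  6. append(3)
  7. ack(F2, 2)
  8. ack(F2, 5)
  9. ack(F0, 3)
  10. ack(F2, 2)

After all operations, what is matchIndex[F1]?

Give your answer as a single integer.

Answer: 3

Derivation:
Op 1: append 1 -> log_len=1
Op 2: append 3 -> log_len=4
Op 3: F0 acks idx 3 -> match: F0=3 F1=0 F2=0; commitIndex=0
Op 4: F2 acks idx 2 -> match: F0=3 F1=0 F2=2; commitIndex=2
Op 5: F1 acks idx 3 -> match: F0=3 F1=3 F2=2; commitIndex=3
Op 6: append 3 -> log_len=7
Op 7: F2 acks idx 2 -> match: F0=3 F1=3 F2=2; commitIndex=3
Op 8: F2 acks idx 5 -> match: F0=3 F1=3 F2=5; commitIndex=3
Op 9: F0 acks idx 3 -> match: F0=3 F1=3 F2=5; commitIndex=3
Op 10: F2 acks idx 2 -> match: F0=3 F1=3 F2=5; commitIndex=3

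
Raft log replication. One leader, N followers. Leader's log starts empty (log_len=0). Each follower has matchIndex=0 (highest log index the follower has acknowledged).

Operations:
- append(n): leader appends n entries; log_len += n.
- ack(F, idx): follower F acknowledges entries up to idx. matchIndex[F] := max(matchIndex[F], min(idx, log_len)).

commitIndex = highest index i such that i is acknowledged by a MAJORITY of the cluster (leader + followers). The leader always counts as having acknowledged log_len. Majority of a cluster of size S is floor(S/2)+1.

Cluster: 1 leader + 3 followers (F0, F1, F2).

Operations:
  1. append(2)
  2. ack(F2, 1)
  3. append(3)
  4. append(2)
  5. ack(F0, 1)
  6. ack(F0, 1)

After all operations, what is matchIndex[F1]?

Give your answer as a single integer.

Answer: 0

Derivation:
Op 1: append 2 -> log_len=2
Op 2: F2 acks idx 1 -> match: F0=0 F1=0 F2=1; commitIndex=0
Op 3: append 3 -> log_len=5
Op 4: append 2 -> log_len=7
Op 5: F0 acks idx 1 -> match: F0=1 F1=0 F2=1; commitIndex=1
Op 6: F0 acks idx 1 -> match: F0=1 F1=0 F2=1; commitIndex=1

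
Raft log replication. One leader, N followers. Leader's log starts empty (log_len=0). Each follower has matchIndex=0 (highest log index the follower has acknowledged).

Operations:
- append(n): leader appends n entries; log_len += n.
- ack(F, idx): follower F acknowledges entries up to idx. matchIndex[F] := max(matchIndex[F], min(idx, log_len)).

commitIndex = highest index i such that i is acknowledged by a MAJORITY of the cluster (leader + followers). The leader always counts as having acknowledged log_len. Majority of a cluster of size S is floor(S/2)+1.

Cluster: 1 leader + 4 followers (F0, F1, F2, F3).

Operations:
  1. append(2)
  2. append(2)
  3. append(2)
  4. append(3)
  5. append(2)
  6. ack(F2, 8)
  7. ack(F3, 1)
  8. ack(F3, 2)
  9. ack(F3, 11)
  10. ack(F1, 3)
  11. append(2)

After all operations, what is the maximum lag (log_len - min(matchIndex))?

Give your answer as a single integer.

Answer: 13

Derivation:
Op 1: append 2 -> log_len=2
Op 2: append 2 -> log_len=4
Op 3: append 2 -> log_len=6
Op 4: append 3 -> log_len=9
Op 5: append 2 -> log_len=11
Op 6: F2 acks idx 8 -> match: F0=0 F1=0 F2=8 F3=0; commitIndex=0
Op 7: F3 acks idx 1 -> match: F0=0 F1=0 F2=8 F3=1; commitIndex=1
Op 8: F3 acks idx 2 -> match: F0=0 F1=0 F2=8 F3=2; commitIndex=2
Op 9: F3 acks idx 11 -> match: F0=0 F1=0 F2=8 F3=11; commitIndex=8
Op 10: F1 acks idx 3 -> match: F0=0 F1=3 F2=8 F3=11; commitIndex=8
Op 11: append 2 -> log_len=13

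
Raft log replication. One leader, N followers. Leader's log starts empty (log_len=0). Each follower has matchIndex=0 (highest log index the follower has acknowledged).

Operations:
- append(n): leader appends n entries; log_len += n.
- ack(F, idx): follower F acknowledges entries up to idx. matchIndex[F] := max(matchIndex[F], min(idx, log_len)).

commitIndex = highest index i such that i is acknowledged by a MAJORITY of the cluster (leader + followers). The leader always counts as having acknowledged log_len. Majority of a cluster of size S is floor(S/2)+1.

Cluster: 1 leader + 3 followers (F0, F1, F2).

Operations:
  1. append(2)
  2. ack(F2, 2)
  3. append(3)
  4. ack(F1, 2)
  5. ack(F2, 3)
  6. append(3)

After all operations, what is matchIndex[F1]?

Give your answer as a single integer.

Answer: 2

Derivation:
Op 1: append 2 -> log_len=2
Op 2: F2 acks idx 2 -> match: F0=0 F1=0 F2=2; commitIndex=0
Op 3: append 3 -> log_len=5
Op 4: F1 acks idx 2 -> match: F0=0 F1=2 F2=2; commitIndex=2
Op 5: F2 acks idx 3 -> match: F0=0 F1=2 F2=3; commitIndex=2
Op 6: append 3 -> log_len=8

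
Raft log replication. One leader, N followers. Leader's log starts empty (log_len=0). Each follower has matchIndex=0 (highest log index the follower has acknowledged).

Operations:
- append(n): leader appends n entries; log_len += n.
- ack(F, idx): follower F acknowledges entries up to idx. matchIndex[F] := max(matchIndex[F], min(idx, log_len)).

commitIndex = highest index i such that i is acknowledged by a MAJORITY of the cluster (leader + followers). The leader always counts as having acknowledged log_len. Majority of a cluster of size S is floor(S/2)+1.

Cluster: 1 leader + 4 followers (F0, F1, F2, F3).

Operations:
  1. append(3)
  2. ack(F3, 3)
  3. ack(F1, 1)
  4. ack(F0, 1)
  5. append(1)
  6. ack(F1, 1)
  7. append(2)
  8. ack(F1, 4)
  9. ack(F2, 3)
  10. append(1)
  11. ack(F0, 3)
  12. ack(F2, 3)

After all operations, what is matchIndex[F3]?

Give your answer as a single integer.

Op 1: append 3 -> log_len=3
Op 2: F3 acks idx 3 -> match: F0=0 F1=0 F2=0 F3=3; commitIndex=0
Op 3: F1 acks idx 1 -> match: F0=0 F1=1 F2=0 F3=3; commitIndex=1
Op 4: F0 acks idx 1 -> match: F0=1 F1=1 F2=0 F3=3; commitIndex=1
Op 5: append 1 -> log_len=4
Op 6: F1 acks idx 1 -> match: F0=1 F1=1 F2=0 F3=3; commitIndex=1
Op 7: append 2 -> log_len=6
Op 8: F1 acks idx 4 -> match: F0=1 F1=4 F2=0 F3=3; commitIndex=3
Op 9: F2 acks idx 3 -> match: F0=1 F1=4 F2=3 F3=3; commitIndex=3
Op 10: append 1 -> log_len=7
Op 11: F0 acks idx 3 -> match: F0=3 F1=4 F2=3 F3=3; commitIndex=3
Op 12: F2 acks idx 3 -> match: F0=3 F1=4 F2=3 F3=3; commitIndex=3

Answer: 3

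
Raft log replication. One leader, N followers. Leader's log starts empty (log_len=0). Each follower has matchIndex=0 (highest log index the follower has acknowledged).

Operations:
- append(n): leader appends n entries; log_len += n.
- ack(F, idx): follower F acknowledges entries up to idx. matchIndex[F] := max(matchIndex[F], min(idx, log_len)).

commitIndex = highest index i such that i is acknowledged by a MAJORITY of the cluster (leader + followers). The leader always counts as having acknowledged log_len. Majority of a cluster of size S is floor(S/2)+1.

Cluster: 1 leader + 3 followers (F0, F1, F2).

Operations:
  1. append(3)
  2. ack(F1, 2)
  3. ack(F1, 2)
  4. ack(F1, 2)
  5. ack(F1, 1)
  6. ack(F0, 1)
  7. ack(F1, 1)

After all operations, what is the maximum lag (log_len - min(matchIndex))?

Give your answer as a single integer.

Op 1: append 3 -> log_len=3
Op 2: F1 acks idx 2 -> match: F0=0 F1=2 F2=0; commitIndex=0
Op 3: F1 acks idx 2 -> match: F0=0 F1=2 F2=0; commitIndex=0
Op 4: F1 acks idx 2 -> match: F0=0 F1=2 F2=0; commitIndex=0
Op 5: F1 acks idx 1 -> match: F0=0 F1=2 F2=0; commitIndex=0
Op 6: F0 acks idx 1 -> match: F0=1 F1=2 F2=0; commitIndex=1
Op 7: F1 acks idx 1 -> match: F0=1 F1=2 F2=0; commitIndex=1

Answer: 3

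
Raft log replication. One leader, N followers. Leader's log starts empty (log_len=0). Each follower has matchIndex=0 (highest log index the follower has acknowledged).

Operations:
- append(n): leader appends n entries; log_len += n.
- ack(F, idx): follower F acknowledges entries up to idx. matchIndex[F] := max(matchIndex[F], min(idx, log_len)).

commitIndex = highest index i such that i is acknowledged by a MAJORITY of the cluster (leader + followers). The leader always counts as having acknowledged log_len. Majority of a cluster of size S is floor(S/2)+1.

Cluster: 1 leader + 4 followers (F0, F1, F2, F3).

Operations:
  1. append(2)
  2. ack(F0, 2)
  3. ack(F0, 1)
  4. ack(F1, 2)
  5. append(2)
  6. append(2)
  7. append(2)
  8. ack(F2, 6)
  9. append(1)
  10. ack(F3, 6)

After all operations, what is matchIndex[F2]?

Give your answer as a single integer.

Op 1: append 2 -> log_len=2
Op 2: F0 acks idx 2 -> match: F0=2 F1=0 F2=0 F3=0; commitIndex=0
Op 3: F0 acks idx 1 -> match: F0=2 F1=0 F2=0 F3=0; commitIndex=0
Op 4: F1 acks idx 2 -> match: F0=2 F1=2 F2=0 F3=0; commitIndex=2
Op 5: append 2 -> log_len=4
Op 6: append 2 -> log_len=6
Op 7: append 2 -> log_len=8
Op 8: F2 acks idx 6 -> match: F0=2 F1=2 F2=6 F3=0; commitIndex=2
Op 9: append 1 -> log_len=9
Op 10: F3 acks idx 6 -> match: F0=2 F1=2 F2=6 F3=6; commitIndex=6

Answer: 6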